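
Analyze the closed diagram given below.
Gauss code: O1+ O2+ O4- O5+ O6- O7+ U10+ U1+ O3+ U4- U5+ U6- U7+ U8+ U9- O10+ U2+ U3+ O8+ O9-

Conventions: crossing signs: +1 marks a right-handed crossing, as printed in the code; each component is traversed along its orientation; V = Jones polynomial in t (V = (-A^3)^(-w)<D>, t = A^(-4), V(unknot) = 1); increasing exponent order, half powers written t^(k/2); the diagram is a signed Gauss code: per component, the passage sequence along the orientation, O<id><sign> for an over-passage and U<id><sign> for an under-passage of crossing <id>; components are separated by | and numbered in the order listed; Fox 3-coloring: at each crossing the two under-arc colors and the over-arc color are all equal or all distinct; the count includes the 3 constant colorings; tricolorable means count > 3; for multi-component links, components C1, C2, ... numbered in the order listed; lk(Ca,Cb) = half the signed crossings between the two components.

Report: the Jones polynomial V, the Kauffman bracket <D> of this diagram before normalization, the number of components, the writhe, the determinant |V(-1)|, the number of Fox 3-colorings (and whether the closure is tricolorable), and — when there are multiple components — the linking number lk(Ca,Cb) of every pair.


V = t + t^3 - t^4
<D> = -A^-4 + 1 + A^8 (w = +4)
1 component over 10 crossings, w = +4
9 Fox colorings among 3^10, |V(-1)| = 3: tricolorable
why: det 3 = |V(-1)|; divisible by 3, so tricolorable


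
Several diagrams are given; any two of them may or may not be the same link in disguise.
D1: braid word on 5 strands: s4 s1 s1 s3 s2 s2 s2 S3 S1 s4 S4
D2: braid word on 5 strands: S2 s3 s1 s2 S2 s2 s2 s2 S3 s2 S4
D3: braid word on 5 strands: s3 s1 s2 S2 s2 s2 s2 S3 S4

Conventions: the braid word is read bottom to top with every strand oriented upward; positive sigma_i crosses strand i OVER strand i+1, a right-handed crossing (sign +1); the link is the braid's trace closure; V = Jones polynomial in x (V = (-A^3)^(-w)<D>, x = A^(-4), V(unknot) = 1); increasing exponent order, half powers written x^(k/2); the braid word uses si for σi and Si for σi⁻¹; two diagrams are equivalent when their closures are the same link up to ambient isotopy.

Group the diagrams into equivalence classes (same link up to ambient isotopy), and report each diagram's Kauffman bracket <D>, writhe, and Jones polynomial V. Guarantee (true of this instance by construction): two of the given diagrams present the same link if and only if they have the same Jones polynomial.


classes: {D1, D2, D3}
V(D1) = -x^(1/2) - x^(3/2) - x^(5/2) + x^(9/2)  [11 crossings, <D> = -A^-3 + A^5 + A^9 + A^13, w = +5]
V(D2) = -x^(1/2) - x^(3/2) - x^(5/2) + x^(9/2)  (w +3, c 11, <D> = -A^-9 + A^-1 + A^3 + A^7)
V(D3) = -x^(1/2) - x^(3/2) - x^(5/2) + x^(9/2)  [9 crossings, <D> = -A^-9 + A^-1 + A^3 + A^7, w = +3]
note: one V(x) for all 3 diagrams — one class (guaranteed)


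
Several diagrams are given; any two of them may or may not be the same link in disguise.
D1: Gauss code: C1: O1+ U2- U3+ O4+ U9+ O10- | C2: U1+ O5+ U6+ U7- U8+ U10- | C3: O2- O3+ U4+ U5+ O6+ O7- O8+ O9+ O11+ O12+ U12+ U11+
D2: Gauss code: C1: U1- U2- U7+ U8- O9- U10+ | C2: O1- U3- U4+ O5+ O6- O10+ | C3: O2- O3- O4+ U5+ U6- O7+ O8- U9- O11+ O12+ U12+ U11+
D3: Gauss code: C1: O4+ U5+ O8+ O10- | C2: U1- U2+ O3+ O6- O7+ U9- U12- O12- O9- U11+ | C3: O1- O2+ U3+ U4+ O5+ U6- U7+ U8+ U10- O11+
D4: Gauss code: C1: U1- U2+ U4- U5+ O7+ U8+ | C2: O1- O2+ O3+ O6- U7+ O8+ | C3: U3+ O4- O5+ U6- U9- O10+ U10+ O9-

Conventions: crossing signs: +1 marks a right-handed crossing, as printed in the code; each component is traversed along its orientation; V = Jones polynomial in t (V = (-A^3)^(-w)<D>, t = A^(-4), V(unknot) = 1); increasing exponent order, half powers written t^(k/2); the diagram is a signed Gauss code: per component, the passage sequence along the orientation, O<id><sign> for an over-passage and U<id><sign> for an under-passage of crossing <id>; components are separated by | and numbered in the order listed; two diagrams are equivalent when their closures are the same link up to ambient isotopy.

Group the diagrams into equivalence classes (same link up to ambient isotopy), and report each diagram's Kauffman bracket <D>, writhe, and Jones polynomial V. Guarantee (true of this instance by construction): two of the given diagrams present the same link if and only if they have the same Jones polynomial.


classes: {D1, D3} | {D2} | {D4}
V(D1) = t + 2t^3 + t^5  [12 crossings, <D> = A^-2 + 2A^6 + A^14, w = +6]
D2 (bracket 1 + A^4 + A^8 + A^12; 12 crossings at w = 0): V = t^-3 + t^-2 + t^-1 + 1
V(D3) = t + 2t^3 + t^5  (w +2, c 12, <D> = A^-14 + 2A^-6 + A^2)
D4 (bracket A^-6 + A^-2 + A^2 + A^6; 10 crossings at w = +2): V = 1 + t + t^2 + t^3
insight: V(t) takes 3 values over 4 diagrams, fixing the grouping


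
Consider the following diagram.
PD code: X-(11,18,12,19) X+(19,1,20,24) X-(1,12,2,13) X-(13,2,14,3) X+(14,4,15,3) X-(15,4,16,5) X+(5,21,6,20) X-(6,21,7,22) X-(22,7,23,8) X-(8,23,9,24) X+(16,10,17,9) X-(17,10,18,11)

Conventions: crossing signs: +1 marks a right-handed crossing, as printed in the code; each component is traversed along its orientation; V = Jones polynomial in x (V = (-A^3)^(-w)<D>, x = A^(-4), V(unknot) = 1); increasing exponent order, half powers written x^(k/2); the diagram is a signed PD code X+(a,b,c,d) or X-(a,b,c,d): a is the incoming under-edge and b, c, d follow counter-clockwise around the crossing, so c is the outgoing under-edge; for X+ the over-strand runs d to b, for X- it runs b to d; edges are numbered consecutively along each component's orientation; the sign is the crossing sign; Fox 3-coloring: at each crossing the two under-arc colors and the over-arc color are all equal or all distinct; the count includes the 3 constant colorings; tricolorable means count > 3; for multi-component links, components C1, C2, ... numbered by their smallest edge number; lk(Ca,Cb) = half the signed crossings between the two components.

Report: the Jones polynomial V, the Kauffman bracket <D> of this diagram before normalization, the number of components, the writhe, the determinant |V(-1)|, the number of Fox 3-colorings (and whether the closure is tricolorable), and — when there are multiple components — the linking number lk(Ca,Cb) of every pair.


V = -x^-6 + x^-5 - x^-4 + 2x^-3 - x^-2 + x^-1
<D> = A^-8 - A^-4 + 2 - A^4 + A^8 - A^12 (w = -4)
1 component over 12 crossings, w = -4
3 Fox colorings among 3^12, |V(-1)| = 7: not tricolorable
why: det 7 = |V(-1)|; not divisible by 3, so not tricolorable


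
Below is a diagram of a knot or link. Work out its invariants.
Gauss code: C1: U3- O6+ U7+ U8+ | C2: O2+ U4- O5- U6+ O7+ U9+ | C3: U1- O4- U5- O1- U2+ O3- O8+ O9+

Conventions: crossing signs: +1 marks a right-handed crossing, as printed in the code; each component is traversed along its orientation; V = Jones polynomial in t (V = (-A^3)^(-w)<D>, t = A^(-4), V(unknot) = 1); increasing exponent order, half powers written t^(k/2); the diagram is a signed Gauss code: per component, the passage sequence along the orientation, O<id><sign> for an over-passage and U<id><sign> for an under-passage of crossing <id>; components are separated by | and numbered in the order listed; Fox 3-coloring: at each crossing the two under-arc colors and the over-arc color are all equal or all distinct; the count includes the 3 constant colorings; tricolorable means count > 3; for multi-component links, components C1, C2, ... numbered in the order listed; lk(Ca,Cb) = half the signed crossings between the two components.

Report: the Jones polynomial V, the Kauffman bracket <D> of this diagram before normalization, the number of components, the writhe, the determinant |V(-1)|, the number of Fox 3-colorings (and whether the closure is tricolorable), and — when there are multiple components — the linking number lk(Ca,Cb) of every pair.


V = -t^-3 + 2t^-2 - 2t^-1 + 4 - 2t + 3t^2 - t^3 + t^4
<D> = -A^-13 + A^-9 - 3A^-5 + 2A^-1 - 4A^3 + 2A^7 - 2A^11 + A^15 (w = +1)
3 components over 9 crossings, w = +1
lk(C1,C2): +1
lk(C1,C3) = 0
linking number lk(C2,C3) = 0
3 Fox colorings among 3^9, |V(-1)| = 16: not tricolorable
why: span 7 respects span(V) <= c + mu - 1 = 11 for this 3-component diagram


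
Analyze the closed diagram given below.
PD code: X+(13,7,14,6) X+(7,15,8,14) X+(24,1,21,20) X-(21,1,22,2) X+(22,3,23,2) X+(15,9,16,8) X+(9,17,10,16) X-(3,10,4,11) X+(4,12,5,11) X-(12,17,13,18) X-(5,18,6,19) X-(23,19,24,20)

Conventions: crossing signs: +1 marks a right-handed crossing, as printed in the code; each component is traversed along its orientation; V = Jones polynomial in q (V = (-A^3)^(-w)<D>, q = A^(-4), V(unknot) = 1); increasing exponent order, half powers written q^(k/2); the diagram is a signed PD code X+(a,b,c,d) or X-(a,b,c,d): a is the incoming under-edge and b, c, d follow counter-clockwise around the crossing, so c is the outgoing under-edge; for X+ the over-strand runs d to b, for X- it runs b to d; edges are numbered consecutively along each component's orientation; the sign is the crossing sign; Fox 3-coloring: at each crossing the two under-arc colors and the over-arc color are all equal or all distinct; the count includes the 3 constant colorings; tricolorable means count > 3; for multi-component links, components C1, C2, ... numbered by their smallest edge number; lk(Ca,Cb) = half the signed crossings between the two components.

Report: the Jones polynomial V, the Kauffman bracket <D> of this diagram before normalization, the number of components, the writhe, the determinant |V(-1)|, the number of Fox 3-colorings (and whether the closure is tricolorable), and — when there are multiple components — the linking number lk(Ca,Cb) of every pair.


V(q) = -q^(1/2) - q^(3/2) - q^(5/2) + q^(9/2)
bracket: A^-12 - A^-4 - 1 - A^4, w = +2
2 components, writhe +2, over 12 crossings
lk(C1,C2) = 0
det 0, colorings 27 of 3^12 — tricolorable
observation: span 4 respects span(V) <= c + mu - 1 = 13 for this 2-component diagram


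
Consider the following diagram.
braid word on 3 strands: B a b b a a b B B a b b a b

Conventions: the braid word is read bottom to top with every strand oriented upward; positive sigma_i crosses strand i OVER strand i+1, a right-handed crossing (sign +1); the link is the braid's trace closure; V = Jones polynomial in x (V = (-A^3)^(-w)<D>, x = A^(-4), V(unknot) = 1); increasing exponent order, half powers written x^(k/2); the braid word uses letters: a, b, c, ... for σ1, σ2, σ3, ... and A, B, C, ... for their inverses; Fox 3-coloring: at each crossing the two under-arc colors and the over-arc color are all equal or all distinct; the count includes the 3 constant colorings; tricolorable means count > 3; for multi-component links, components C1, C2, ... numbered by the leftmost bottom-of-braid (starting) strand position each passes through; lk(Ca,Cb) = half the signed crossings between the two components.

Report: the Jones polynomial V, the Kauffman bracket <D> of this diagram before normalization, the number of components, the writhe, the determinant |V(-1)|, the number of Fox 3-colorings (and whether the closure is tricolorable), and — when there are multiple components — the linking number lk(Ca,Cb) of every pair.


Jones polynomial: V(x) = x^3 + x^6 - x^7 + x^8 - x^9 + x^10 - x^11
<D> = -A^-20 + A^-16 - A^-12 + A^-8 - A^-4 + 1 + A^12; writhe +8
components 1, writhe +8 (14 crossings)
3-colorings: 3 of 3^14, det 5 — not tricolorable
note: det 5 = |V(-1)|; not divisible by 3, so not tricolorable


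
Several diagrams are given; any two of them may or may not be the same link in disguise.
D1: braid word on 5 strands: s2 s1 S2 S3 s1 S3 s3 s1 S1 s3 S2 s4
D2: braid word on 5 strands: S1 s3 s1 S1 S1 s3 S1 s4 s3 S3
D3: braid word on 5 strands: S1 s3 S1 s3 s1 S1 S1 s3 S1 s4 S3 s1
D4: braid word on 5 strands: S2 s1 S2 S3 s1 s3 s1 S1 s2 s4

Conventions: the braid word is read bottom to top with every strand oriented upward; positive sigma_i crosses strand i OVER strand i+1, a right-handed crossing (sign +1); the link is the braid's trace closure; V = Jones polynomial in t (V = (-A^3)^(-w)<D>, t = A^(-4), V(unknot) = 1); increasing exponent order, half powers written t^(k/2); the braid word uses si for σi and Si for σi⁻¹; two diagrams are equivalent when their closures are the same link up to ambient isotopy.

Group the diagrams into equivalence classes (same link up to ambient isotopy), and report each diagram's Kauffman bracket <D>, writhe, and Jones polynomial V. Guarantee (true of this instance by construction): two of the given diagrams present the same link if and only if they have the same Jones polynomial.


classes: {D1, D4} | {D2, D3}
V(D1) = 1 + t + t^2 + t^3  [12 crossings, <D> = A^-6 + A^-2 + A^2 + A^6, w = +2]
D2 (bracket A^-8 + A^-4 + 2 + A^4 - A^16; 10 crossings at w = 0): V = -t^-4 + t^-1 + 2 + t + t^2
V(D3) = -t^-4 + t^-1 + 2 + t + t^2  (w 0, c 12, <D> = A^-8 + A^-4 + 2 + A^4 - A^16)
V(D4) = 1 + t + t^2 + t^3  [10 crossings, <D> = A^-6 + A^-2 + A^2 + A^6, w = +2]
note: 2 values of V(t) split the 4 diagrams


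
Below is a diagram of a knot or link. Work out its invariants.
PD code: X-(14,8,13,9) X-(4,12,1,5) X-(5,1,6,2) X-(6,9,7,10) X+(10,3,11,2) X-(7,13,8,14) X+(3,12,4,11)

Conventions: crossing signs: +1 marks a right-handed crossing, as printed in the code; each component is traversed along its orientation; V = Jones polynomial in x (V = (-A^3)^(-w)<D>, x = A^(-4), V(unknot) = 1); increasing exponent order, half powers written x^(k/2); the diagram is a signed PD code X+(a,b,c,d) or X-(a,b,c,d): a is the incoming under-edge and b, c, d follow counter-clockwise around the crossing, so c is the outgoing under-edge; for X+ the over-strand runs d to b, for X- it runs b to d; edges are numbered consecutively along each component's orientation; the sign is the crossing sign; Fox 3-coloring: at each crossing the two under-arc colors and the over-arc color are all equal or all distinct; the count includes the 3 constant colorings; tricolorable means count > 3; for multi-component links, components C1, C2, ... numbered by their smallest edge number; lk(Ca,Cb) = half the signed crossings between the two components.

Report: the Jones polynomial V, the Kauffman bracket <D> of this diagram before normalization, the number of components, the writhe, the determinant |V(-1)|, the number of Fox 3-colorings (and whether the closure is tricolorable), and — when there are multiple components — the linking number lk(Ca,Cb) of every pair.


Jones polynomial: V(x) = x^-3 + x^-2 + x^-1 + 1
<D> = -A^-9 - A^-5 - A^-1 - A^3; writhe -3
components 3, writhe -3 (7 crossings)
linking number lk(C1,C2) = 0
lk(C1,C3): 0
lk(C2,C3) = -1
3-colorings: 9 of 3^7, det 0 — tricolorable
note: w = -3 (over 7 crossings) is diagram-only; (-A^3)^(3) removes it from V


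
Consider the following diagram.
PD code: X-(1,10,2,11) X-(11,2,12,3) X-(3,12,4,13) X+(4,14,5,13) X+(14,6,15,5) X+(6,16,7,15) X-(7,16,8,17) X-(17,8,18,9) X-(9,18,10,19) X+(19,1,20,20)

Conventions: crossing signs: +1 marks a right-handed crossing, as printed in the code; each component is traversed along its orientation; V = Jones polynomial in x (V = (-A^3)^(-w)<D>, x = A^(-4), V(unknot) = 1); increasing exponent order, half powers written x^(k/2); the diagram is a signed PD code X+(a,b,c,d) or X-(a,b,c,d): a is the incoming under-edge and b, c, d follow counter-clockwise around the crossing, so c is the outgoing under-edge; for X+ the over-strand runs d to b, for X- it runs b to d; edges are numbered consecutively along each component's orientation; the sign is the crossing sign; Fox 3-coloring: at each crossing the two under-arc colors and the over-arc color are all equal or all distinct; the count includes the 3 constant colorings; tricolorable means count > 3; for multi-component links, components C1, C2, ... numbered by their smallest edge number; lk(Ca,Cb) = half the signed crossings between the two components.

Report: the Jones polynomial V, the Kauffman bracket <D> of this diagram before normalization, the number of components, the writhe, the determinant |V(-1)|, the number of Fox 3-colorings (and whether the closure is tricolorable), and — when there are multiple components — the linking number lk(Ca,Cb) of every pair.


Jones polynomial: V(x) = -x^-4 + x^-3 + x^-1
<D> = A^-2 + A^6 - A^10; writhe -2
components 1, writhe -2 (10 crossings)
3-colorings: 9 of 3^10, det 3 — tricolorable
note: |V(-1)| = 3: so tricolorable, since 3 divides 3


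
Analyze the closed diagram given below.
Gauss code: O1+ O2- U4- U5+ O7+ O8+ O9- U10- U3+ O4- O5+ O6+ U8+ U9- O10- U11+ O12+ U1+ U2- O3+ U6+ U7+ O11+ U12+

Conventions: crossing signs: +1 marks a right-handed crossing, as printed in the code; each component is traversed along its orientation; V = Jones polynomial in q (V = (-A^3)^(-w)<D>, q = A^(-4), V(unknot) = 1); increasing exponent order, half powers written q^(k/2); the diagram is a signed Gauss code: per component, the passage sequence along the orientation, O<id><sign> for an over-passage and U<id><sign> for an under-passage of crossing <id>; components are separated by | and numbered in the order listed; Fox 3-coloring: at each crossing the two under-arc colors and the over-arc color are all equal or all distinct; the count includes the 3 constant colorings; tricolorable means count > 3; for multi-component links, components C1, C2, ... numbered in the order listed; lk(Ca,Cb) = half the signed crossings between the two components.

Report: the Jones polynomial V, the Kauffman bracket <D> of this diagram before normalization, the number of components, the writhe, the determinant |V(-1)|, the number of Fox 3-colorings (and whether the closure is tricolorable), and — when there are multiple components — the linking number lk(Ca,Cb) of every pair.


V = q - q^2 + 2q^3 - q^4 + q^5 - q^6
<D> = -A^-12 + A^-8 - A^-4 + 2 - A^4 + A^8 (w = +4)
1 component over 12 crossings, w = +4
3 Fox colorings among 3^12, |V(-1)| = 7: not tricolorable
why: the span of V is 5, forcing >= 5 crossings in any diagram


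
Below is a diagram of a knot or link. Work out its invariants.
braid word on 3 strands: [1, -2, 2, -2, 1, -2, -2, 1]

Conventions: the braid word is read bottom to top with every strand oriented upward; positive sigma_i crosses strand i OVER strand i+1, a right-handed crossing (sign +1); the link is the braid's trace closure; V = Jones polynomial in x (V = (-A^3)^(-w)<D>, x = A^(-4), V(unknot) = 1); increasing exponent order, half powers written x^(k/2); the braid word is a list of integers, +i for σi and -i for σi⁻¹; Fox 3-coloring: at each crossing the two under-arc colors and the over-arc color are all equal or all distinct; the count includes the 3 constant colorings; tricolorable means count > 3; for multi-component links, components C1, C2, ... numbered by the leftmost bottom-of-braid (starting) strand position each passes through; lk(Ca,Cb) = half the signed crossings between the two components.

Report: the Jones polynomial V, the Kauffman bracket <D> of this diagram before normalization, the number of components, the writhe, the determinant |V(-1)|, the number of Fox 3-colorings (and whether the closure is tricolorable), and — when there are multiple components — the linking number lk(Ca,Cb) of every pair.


V(x) = -x^-3 + 2x^-2 - 2x^-1 + 3 - 2x + 2x^2 - x^3
bracket: -A^-12 + 2A^-8 - 2A^-4 + 3 - 2A^4 + 2A^8 - A^12, w = 0
1 component, writhe 0, over 8 crossings
det 13, colorings 3 of 3^8 — not tricolorable
observation: det 13 = |V(-1)|; not divisible by 3, so not tricolorable


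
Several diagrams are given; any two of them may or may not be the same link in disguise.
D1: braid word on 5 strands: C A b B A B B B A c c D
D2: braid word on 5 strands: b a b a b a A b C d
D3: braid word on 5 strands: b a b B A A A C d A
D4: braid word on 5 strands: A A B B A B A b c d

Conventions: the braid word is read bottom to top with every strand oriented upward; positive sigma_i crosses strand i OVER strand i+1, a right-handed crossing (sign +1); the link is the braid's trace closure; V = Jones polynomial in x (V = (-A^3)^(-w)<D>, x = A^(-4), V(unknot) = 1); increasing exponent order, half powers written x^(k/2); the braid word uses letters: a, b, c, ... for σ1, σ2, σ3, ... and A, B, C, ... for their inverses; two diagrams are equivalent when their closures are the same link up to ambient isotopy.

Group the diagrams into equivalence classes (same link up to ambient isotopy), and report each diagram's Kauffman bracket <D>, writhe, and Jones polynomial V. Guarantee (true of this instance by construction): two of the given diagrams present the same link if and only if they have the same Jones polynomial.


equivalence classes: {D1, D4} | {D2} | {D3}
D1 (bracket A^-10 + 2A^-2 - 2A^2 + A^6 - 2A^10 + A^14; 12 crossings at w = -6): V = x^-8 - 2x^-7 + x^-6 - 2x^-5 + 2x^-4 + x^-2
V(D2) = x^2 + x^4 - x^5 + x^6 - x^7  [10 crossings, <D> = -A^-10 + A^-6 - A^-2 + A^2 + A^10, w = +6]
V(D3) = -x^-4 + x^-3 + x^-1  (w -2, c 10, <D> = A^-2 + A^6 - A^10)
V(D4) = x^-8 - 2x^-7 + x^-6 - 2x^-5 + 2x^-4 + x^-2  (w -4, c 10, <D> = A^-4 + 2A^4 - 2A^8 + A^12 - 2A^16 + A^20)
key observation: 3 classes among 4 diagrams; unequal V(x) rules out equality


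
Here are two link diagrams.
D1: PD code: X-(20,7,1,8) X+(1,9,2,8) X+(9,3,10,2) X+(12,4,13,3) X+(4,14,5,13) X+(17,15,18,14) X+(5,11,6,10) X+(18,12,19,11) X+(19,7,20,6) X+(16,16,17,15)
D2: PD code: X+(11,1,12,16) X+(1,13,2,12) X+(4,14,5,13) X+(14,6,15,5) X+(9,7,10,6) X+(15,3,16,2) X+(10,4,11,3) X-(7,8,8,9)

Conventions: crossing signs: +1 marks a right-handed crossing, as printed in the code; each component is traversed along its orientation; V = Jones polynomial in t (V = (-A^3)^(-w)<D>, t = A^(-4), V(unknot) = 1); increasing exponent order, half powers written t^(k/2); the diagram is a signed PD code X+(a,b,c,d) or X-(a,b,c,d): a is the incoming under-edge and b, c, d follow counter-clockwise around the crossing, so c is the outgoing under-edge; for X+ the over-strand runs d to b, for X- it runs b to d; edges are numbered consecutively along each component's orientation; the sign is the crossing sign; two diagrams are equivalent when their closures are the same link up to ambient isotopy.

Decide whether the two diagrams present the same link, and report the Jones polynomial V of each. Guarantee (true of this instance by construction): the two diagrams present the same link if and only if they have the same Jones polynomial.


equivalent: yes
V(D1) = t^2 + t^4 - t^5 + t^6 - t^7  (w +8, c 10, <D> = -A^-4 + 1 - A^4 + A^8 + A^16)
D2 (bracket -A^-10 + A^-6 - A^-2 + A^2 + A^10; 8 crossings at w = +6): V = t^2 + t^4 - t^5 + t^6 - t^7
why: from 10 to 8 crossings by R-moves: one link, two diagrams


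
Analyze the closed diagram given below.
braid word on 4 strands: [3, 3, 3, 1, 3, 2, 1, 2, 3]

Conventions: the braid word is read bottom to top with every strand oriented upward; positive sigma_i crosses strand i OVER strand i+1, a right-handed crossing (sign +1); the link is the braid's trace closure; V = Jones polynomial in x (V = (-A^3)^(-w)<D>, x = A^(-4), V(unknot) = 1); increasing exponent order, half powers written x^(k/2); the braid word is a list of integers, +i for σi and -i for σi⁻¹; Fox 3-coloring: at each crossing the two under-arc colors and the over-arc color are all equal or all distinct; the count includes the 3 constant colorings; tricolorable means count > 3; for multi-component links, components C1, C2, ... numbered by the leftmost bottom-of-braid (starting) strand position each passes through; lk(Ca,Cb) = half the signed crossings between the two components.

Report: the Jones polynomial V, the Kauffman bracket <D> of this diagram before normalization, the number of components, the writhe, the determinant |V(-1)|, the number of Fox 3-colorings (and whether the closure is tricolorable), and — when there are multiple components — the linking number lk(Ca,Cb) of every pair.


V = x^3 + 2x^5 - 2x^6 + 2x^7 - 3x^8 + 2x^9 - 2x^10 + x^11
<D> = -A^-17 + 2A^-13 - 2A^-9 + 3A^-5 - 2A^-1 + 2A^3 - 2A^7 - A^15 (w = +9)
1 component over 9 crossings, w = +9
9 Fox colorings among 3^9, |V(-1)| = 15: tricolorable
why: det 15 = |V(-1)|; divisible by 3, so tricolorable


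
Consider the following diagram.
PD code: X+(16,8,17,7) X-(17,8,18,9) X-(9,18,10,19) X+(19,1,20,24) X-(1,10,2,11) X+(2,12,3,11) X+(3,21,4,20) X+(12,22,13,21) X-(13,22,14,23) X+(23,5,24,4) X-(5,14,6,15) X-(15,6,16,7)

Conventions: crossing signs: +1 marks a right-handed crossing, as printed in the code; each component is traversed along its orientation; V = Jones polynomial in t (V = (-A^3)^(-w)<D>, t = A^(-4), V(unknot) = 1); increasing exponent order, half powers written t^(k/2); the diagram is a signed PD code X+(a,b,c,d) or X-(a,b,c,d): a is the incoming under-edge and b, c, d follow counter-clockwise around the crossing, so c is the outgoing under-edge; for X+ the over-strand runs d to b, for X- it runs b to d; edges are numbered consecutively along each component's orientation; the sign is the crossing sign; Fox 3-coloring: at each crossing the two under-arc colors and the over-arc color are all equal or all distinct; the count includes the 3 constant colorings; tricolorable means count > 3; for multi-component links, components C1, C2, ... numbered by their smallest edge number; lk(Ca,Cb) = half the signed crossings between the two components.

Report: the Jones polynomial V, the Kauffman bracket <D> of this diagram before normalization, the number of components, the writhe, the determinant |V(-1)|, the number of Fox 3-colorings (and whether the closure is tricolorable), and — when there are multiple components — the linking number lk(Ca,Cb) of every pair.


V(t) = -t^-3 + t^-2 - t^-1 + 3 - t + t^2 - t^3
bracket: -A^-12 + A^-8 - A^-4 + 3 - A^4 + A^8 - A^12, w = 0
1 component, writhe 0, over 12 crossings
det 9, colorings 27 of 3^12 — tricolorable
observation: w = 0 (over 12 crossings) is diagram-only; (-A^3)^(0) removes it from V


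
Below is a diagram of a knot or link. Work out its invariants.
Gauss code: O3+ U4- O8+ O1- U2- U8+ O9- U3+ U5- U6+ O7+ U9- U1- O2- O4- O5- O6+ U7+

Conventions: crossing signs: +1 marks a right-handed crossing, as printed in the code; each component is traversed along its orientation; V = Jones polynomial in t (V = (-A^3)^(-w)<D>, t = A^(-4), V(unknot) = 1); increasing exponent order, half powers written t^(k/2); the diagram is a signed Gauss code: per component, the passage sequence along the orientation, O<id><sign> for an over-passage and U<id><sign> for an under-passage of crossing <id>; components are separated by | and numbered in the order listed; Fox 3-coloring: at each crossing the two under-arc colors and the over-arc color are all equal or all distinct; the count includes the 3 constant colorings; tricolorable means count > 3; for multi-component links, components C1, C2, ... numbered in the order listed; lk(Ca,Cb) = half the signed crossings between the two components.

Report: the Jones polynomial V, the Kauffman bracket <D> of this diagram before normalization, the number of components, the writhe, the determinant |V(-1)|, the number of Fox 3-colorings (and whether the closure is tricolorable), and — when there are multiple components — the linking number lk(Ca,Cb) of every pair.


V = t^-4 - t^-3 + t^-2 - 2t^-1 + 2 - t + t^2
<D> = -A^-11 + A^-7 - 2A^-3 + 2A - A^5 + A^9 - A^13 (w = -1)
1 component over 9 crossings, w = -1
9 Fox colorings among 3^9, |V(-1)| = 9: tricolorable
why: V spans 6 powers of t: at least 6 crossings in any diagram


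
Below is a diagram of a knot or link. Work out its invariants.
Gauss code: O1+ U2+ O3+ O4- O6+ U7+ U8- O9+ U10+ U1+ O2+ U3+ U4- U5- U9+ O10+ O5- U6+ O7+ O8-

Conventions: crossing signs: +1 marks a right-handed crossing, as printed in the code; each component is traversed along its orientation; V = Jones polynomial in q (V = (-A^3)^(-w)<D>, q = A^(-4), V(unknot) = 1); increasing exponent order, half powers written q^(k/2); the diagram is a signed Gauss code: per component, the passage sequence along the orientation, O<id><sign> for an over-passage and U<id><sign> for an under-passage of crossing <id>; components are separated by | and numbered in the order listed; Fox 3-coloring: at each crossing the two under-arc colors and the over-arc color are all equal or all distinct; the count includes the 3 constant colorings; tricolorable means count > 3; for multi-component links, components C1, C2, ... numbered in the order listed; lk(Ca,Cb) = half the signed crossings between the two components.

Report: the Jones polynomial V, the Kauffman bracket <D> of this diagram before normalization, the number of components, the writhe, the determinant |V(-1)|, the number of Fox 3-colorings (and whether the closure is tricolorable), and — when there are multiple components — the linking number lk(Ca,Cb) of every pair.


Jones polynomial: V(q) = q - q^2 + 2q^3 - q^4 + q^5 - q^6
<D> = -A^-12 + A^-8 - A^-4 + 2 - A^4 + A^8; writhe +4
components 1, writhe +4 (10 crossings)
3-colorings: 3 of 3^10, det 7 — not tricolorable
note: det 7 = |V(-1)|; not divisible by 3, so not tricolorable


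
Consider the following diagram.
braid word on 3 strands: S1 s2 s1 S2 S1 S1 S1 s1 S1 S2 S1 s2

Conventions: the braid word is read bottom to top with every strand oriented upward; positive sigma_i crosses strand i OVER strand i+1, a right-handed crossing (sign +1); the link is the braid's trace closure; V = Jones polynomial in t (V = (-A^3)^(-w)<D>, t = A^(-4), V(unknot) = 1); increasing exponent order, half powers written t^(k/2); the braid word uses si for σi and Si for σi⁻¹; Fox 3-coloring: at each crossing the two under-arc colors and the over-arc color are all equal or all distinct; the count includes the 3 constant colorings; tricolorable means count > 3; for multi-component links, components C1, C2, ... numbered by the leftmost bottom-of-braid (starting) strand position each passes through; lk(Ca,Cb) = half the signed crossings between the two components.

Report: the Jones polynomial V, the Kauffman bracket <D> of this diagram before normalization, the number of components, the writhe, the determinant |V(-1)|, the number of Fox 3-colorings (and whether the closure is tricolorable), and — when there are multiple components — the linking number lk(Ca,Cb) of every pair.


V(t) = -t^-4 + t^-3 + t^-1
bracket: A^-8 + 1 - A^4, w = -4
1 component, writhe -4, over 12 crossings
det 3, colorings 9 of 3^12 — tricolorable
observation: det 3 = |V(-1)|; divisible by 3, so tricolorable


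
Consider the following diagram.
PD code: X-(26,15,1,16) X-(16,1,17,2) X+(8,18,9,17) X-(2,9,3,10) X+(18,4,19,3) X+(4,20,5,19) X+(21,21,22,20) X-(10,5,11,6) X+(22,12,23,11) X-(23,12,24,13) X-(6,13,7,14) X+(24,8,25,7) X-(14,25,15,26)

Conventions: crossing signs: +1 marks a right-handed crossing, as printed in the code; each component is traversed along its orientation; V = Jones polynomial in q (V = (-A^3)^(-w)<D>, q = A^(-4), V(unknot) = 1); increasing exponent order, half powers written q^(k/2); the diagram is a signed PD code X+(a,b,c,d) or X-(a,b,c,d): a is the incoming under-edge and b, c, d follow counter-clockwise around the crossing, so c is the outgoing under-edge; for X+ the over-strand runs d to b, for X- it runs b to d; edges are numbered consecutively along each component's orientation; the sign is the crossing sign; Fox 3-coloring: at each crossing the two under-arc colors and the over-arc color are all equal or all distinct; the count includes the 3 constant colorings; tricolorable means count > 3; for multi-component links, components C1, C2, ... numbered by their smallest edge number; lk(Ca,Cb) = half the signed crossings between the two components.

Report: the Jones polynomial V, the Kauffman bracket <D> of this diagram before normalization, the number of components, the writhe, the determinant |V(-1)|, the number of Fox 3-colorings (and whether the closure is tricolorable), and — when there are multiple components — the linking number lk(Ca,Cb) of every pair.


V = q^-7 - 3q^-6 + 6q^-5 - 9q^-4 + 11q^-3 - 12q^-2 + 11q^-1 - 8 + 6q - 3q^2 + q^3
<D> = -A^-15 + 3A^-11 - 6A^-7 + 8A^-3 - 11A + 12A^5 - 11A^9 + 9A^13 - 6A^17 + 3A^21 - A^25 (w = -1)
1 component over 13 crossings, w = -1
3 Fox colorings among 3^13, |V(-1)| = 71: not tricolorable
why: |V(-1)| = 71: so not tricolorable, since 3 does not divide 71


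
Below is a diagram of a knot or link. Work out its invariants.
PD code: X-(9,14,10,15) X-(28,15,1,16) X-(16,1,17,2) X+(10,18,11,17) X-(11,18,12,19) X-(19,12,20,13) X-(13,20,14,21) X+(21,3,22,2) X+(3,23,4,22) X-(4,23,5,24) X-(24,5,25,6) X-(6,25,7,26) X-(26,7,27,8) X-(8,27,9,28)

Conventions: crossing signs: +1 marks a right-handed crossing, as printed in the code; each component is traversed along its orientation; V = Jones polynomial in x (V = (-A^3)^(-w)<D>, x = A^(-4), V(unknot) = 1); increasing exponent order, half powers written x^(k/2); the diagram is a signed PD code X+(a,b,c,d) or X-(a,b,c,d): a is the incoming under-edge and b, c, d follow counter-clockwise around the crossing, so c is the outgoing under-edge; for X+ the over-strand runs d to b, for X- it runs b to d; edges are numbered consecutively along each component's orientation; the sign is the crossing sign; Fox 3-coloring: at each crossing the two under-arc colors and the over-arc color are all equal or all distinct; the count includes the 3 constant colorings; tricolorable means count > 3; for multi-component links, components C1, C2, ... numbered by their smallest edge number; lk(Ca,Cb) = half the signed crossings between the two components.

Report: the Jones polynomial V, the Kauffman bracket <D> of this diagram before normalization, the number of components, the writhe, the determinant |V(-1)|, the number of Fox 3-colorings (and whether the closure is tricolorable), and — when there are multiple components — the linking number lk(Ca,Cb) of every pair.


V(x) = -x^-8 + x^-5 + x^-3
bracket: A^-12 + A^-4 - A^8, w = -8
1 component, writhe -8, over 14 crossings
det 3, colorings 9 of 3^14 — tricolorable
observation: det 3 = |V(-1)|; divisible by 3, so tricolorable


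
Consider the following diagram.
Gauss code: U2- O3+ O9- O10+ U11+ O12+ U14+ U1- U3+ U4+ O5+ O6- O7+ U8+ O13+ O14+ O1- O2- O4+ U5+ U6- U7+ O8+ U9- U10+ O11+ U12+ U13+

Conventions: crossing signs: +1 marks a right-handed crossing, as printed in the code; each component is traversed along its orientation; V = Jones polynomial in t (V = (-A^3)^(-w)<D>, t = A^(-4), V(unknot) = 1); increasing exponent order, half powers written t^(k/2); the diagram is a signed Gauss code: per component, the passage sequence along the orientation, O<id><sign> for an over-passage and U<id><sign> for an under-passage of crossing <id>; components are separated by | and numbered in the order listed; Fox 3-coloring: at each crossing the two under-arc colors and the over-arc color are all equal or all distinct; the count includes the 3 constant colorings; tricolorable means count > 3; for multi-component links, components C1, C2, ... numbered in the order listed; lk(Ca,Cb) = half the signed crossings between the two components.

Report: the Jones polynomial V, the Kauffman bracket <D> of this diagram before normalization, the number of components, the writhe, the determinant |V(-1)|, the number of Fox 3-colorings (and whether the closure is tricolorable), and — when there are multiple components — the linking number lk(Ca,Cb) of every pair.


V = t^2 + 2t^4 - 2t^5 + t^6 - 2t^7 + t^8
<D> = A^-14 - 2A^-10 + A^-6 - 2A^-2 + 2A^2 + A^10 (w = +6)
1 component over 14 crossings, w = +6
27 Fox colorings among 3^14, |V(-1)| = 9: tricolorable
why: w = +6 shifts under R1 moves; the (-A^3)^(-6) factor cancels that in V


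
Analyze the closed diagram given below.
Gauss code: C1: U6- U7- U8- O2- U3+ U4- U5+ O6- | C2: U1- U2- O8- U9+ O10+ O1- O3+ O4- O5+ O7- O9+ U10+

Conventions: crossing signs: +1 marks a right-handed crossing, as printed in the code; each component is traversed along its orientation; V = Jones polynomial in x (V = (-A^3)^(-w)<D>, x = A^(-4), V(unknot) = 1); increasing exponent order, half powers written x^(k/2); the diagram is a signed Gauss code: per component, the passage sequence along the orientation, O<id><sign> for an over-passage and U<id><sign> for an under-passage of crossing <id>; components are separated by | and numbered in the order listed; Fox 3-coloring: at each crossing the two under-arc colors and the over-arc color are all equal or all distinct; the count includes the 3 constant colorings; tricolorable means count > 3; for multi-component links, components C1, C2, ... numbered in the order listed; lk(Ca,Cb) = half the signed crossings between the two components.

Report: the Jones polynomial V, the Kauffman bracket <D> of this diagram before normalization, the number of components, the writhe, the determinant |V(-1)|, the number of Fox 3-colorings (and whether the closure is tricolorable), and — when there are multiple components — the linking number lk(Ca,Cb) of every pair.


Jones polynomial: V(x) = -x^(-5/2) - x^(-1/2)
<D> = -A^-4 - A^4; writhe -2
components 2, writhe -2 (10 crossings)
linking number lk(C1,C2) = -1
3-colorings: 3 of 3^10, det 2 — not tricolorable
note: summing lk over 1 pair gives -1


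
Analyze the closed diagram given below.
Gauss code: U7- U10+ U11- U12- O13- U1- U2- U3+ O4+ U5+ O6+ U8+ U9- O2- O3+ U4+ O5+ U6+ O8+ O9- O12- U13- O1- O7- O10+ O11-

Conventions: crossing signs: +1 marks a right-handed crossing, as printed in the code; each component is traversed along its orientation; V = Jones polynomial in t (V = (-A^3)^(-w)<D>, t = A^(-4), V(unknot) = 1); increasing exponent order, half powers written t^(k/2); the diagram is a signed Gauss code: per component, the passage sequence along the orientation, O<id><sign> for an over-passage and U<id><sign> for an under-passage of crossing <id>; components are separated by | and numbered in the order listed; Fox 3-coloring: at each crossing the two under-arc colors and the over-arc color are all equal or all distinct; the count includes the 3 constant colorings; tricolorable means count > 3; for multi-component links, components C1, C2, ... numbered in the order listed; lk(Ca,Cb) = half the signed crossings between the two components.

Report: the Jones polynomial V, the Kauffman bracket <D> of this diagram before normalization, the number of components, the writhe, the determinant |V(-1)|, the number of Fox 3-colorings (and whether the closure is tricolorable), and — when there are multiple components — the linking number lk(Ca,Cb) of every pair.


Jones polynomial: V(t) = -t^-3 + t^-2 - t^-1 + 3 - t + t^2 - t^3
<D> = A^-15 - A^-11 + A^-7 - 3A^-3 + A - A^5 + A^9; writhe -1
components 1, writhe -1 (13 crossings)
3-colorings: 27 of 3^13, det 9 — tricolorable
note: |V(-1)| = 9: so tricolorable, since 3 divides 9


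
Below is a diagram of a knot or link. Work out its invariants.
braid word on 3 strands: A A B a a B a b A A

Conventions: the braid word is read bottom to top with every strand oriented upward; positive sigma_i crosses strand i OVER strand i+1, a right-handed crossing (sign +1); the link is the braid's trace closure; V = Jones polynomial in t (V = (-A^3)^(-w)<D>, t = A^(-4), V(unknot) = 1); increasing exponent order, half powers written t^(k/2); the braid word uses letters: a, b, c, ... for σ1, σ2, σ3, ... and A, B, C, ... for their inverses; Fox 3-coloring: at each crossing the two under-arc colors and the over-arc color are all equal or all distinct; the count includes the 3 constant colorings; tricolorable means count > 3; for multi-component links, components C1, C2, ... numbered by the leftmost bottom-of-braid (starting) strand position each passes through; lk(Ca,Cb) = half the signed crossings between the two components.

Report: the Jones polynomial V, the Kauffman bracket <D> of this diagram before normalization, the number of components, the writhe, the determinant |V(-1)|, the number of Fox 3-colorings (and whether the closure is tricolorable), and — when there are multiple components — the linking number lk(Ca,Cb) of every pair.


Jones polynomial: V(t) = -t^-6 + t^-5 - 2t^-4 + 3t^-3 - 2t^-2 + 3t^-1 - 1 + t - t^2
<D> = -A^-14 + A^-10 - A^-6 + 3A^-2 - 2A^2 + 3A^6 - 2A^10 + A^14 - A^18; writhe -2
components 1, writhe -2 (10 crossings)
3-colorings: 9 of 3^10, det 15 — tricolorable
note: w = -2 shifts under R1 moves; the (-A^3)^(2) factor cancels that in V
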